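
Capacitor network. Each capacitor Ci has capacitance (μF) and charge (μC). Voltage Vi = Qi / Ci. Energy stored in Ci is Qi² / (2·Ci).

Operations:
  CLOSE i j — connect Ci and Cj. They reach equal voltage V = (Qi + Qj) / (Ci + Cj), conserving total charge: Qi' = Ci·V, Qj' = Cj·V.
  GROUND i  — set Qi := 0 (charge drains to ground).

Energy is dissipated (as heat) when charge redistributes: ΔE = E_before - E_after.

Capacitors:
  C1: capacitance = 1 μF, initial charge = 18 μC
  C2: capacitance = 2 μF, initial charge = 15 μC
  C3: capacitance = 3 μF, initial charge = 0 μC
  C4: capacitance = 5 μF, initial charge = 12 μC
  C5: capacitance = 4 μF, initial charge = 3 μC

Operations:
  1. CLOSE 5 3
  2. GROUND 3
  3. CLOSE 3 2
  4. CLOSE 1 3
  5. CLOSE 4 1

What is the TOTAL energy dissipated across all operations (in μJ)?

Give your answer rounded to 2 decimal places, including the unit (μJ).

Answer: 126.77 μJ

Derivation:
Initial: C1(1μF, Q=18μC, V=18.00V), C2(2μF, Q=15μC, V=7.50V), C3(3μF, Q=0μC, V=0.00V), C4(5μF, Q=12μC, V=2.40V), C5(4μF, Q=3μC, V=0.75V)
Op 1: CLOSE 5-3: Q_total=3.00, C_total=7.00, V=0.43; Q5=1.71, Q3=1.29; dissipated=0.482
Op 2: GROUND 3: Q3=0; energy lost=0.276
Op 3: CLOSE 3-2: Q_total=15.00, C_total=5.00, V=3.00; Q3=9.00, Q2=6.00; dissipated=33.750
Op 4: CLOSE 1-3: Q_total=27.00, C_total=4.00, V=6.75; Q1=6.75, Q3=20.25; dissipated=84.375
Op 5: CLOSE 4-1: Q_total=18.75, C_total=6.00, V=3.12; Q4=15.62, Q1=3.12; dissipated=7.884
Total dissipated: 126.767 μJ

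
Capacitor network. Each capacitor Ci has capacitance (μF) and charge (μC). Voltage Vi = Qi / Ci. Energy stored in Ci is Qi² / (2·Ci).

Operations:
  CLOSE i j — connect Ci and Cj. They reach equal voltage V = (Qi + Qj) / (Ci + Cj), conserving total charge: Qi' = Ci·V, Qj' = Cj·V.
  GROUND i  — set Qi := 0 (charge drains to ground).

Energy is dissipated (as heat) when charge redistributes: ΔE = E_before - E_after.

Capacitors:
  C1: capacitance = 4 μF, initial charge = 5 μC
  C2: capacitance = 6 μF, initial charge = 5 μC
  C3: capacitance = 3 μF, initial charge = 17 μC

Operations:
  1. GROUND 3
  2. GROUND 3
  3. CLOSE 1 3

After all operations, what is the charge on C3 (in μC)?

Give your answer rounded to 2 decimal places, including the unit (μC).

Answer: 2.14 μC

Derivation:
Initial: C1(4μF, Q=5μC, V=1.25V), C2(6μF, Q=5μC, V=0.83V), C3(3μF, Q=17μC, V=5.67V)
Op 1: GROUND 3: Q3=0; energy lost=48.167
Op 2: GROUND 3: Q3=0; energy lost=0.000
Op 3: CLOSE 1-3: Q_total=5.00, C_total=7.00, V=0.71; Q1=2.86, Q3=2.14; dissipated=1.339
Final charges: Q1=2.86, Q2=5.00, Q3=2.14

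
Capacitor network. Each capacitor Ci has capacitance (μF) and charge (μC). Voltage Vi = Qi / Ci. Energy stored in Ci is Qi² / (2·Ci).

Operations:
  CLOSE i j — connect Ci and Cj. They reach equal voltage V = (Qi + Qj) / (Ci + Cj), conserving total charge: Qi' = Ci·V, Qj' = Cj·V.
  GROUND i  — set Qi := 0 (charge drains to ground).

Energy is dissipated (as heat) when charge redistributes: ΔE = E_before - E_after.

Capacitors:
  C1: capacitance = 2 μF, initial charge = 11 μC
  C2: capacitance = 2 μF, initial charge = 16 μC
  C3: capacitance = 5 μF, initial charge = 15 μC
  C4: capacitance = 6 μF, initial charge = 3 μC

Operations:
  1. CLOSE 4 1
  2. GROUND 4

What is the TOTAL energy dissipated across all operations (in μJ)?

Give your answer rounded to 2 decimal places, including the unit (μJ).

Answer: 27.94 μJ

Derivation:
Initial: C1(2μF, Q=11μC, V=5.50V), C2(2μF, Q=16μC, V=8.00V), C3(5μF, Q=15μC, V=3.00V), C4(6μF, Q=3μC, V=0.50V)
Op 1: CLOSE 4-1: Q_total=14.00, C_total=8.00, V=1.75; Q4=10.50, Q1=3.50; dissipated=18.750
Op 2: GROUND 4: Q4=0; energy lost=9.188
Total dissipated: 27.938 μJ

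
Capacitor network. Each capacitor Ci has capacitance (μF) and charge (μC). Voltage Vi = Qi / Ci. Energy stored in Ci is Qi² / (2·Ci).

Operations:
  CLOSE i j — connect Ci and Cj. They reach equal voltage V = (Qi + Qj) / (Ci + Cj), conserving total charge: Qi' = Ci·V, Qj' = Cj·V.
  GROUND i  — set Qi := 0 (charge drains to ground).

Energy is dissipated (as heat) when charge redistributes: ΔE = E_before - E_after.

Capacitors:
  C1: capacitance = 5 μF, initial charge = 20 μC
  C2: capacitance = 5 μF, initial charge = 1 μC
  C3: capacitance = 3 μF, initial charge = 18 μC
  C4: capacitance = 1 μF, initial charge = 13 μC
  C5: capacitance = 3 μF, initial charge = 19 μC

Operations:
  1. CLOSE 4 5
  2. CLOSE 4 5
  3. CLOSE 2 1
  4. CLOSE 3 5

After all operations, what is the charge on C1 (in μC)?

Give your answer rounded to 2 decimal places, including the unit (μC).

Answer: 10.50 μC

Derivation:
Initial: C1(5μF, Q=20μC, V=4.00V), C2(5μF, Q=1μC, V=0.20V), C3(3μF, Q=18μC, V=6.00V), C4(1μF, Q=13μC, V=13.00V), C5(3μF, Q=19μC, V=6.33V)
Op 1: CLOSE 4-5: Q_total=32.00, C_total=4.00, V=8.00; Q4=8.00, Q5=24.00; dissipated=16.667
Op 2: CLOSE 4-5: Q_total=32.00, C_total=4.00, V=8.00; Q4=8.00, Q5=24.00; dissipated=0.000
Op 3: CLOSE 2-1: Q_total=21.00, C_total=10.00, V=2.10; Q2=10.50, Q1=10.50; dissipated=18.050
Op 4: CLOSE 3-5: Q_total=42.00, C_total=6.00, V=7.00; Q3=21.00, Q5=21.00; dissipated=3.000
Final charges: Q1=10.50, Q2=10.50, Q3=21.00, Q4=8.00, Q5=21.00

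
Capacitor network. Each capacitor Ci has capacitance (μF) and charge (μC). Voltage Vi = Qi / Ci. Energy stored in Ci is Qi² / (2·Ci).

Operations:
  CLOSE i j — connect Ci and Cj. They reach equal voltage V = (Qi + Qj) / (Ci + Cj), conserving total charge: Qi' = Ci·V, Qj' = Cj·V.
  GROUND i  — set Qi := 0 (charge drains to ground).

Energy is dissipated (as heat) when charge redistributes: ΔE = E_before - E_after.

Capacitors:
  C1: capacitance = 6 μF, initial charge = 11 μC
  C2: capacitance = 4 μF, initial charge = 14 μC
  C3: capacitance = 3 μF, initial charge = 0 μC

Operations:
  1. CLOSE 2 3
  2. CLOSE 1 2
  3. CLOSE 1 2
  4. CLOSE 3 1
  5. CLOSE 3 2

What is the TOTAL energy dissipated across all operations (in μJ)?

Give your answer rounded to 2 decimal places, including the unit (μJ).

Answer: 10.54 μJ

Derivation:
Initial: C1(6μF, Q=11μC, V=1.83V), C2(4μF, Q=14μC, V=3.50V), C3(3μF, Q=0μC, V=0.00V)
Op 1: CLOSE 2-3: Q_total=14.00, C_total=7.00, V=2.00; Q2=8.00, Q3=6.00; dissipated=10.500
Op 2: CLOSE 1-2: Q_total=19.00, C_total=10.00, V=1.90; Q1=11.40, Q2=7.60; dissipated=0.033
Op 3: CLOSE 1-2: Q_total=19.00, C_total=10.00, V=1.90; Q1=11.40, Q2=7.60; dissipated=0.000
Op 4: CLOSE 3-1: Q_total=17.40, C_total=9.00, V=1.93; Q3=5.80, Q1=11.60; dissipated=0.010
Op 5: CLOSE 3-2: Q_total=13.40, C_total=7.00, V=1.91; Q3=5.74, Q2=7.66; dissipated=0.001
Total dissipated: 10.544 μJ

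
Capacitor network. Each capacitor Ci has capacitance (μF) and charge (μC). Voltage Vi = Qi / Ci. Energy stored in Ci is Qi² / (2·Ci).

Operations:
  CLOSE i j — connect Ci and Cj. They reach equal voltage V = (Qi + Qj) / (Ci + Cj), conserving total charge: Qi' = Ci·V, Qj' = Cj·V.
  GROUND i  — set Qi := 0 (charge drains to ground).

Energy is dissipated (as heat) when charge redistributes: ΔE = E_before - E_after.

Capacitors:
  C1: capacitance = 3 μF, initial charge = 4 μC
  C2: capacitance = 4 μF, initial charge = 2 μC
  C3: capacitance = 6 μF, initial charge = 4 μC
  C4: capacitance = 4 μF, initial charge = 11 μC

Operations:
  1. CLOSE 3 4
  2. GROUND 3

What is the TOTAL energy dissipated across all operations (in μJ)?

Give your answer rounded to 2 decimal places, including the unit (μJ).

Initial: C1(3μF, Q=4μC, V=1.33V), C2(4μF, Q=2μC, V=0.50V), C3(6μF, Q=4μC, V=0.67V), C4(4μF, Q=11μC, V=2.75V)
Op 1: CLOSE 3-4: Q_total=15.00, C_total=10.00, V=1.50; Q3=9.00, Q4=6.00; dissipated=5.208
Op 2: GROUND 3: Q3=0; energy lost=6.750
Total dissipated: 11.958 μJ

Answer: 11.96 μJ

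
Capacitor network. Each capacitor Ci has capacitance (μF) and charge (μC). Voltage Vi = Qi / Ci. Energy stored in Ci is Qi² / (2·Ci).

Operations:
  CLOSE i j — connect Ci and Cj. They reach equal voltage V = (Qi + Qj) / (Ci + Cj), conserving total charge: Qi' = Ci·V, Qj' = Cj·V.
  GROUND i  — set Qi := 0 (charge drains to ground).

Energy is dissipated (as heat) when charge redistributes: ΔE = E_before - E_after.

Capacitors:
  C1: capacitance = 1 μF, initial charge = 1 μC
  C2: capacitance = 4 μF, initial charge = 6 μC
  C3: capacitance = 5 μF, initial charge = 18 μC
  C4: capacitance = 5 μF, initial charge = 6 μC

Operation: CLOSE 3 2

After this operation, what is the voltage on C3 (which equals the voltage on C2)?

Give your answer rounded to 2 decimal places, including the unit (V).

Initial: C1(1μF, Q=1μC, V=1.00V), C2(4μF, Q=6μC, V=1.50V), C3(5μF, Q=18μC, V=3.60V), C4(5μF, Q=6μC, V=1.20V)
Op 1: CLOSE 3-2: Q_total=24.00, C_total=9.00, V=2.67; Q3=13.33, Q2=10.67; dissipated=4.900

Answer: 2.67 V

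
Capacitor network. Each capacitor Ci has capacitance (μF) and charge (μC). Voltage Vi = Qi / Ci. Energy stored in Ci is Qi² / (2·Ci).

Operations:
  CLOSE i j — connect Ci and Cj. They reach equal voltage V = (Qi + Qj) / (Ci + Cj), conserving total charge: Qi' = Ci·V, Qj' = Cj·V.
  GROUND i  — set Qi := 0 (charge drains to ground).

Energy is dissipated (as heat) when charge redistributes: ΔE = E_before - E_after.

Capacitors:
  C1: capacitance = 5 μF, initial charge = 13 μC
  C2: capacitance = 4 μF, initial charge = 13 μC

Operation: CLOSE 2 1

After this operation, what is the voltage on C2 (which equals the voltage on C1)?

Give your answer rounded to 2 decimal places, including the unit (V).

Answer: 2.89 V

Derivation:
Initial: C1(5μF, Q=13μC, V=2.60V), C2(4μF, Q=13μC, V=3.25V)
Op 1: CLOSE 2-1: Q_total=26.00, C_total=9.00, V=2.89; Q2=11.56, Q1=14.44; dissipated=0.469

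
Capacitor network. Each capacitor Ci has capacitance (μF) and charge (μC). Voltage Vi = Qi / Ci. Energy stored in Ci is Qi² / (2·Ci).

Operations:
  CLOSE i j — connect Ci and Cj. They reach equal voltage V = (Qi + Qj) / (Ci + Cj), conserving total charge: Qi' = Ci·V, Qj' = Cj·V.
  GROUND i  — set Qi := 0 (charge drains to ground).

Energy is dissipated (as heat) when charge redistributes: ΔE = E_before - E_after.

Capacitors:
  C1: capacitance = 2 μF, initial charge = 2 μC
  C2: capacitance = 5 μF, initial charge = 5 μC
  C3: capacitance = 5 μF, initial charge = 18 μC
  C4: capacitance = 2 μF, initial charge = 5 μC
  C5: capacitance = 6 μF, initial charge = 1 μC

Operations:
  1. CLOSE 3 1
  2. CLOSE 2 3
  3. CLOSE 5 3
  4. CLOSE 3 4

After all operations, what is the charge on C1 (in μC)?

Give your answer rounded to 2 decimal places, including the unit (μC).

Answer: 5.71 μC

Derivation:
Initial: C1(2μF, Q=2μC, V=1.00V), C2(5μF, Q=5μC, V=1.00V), C3(5μF, Q=18μC, V=3.60V), C4(2μF, Q=5μC, V=2.50V), C5(6μF, Q=1μC, V=0.17V)
Op 1: CLOSE 3-1: Q_total=20.00, C_total=7.00, V=2.86; Q3=14.29, Q1=5.71; dissipated=4.829
Op 2: CLOSE 2-3: Q_total=19.29, C_total=10.00, V=1.93; Q2=9.64, Q3=9.64; dissipated=4.311
Op 3: CLOSE 5-3: Q_total=10.64, C_total=11.00, V=0.97; Q5=5.81, Q3=4.84; dissipated=4.233
Op 4: CLOSE 3-4: Q_total=9.84, C_total=7.00, V=1.41; Q3=7.03, Q4=2.81; dissipated=1.677
Final charges: Q1=5.71, Q2=9.64, Q3=7.03, Q4=2.81, Q5=5.81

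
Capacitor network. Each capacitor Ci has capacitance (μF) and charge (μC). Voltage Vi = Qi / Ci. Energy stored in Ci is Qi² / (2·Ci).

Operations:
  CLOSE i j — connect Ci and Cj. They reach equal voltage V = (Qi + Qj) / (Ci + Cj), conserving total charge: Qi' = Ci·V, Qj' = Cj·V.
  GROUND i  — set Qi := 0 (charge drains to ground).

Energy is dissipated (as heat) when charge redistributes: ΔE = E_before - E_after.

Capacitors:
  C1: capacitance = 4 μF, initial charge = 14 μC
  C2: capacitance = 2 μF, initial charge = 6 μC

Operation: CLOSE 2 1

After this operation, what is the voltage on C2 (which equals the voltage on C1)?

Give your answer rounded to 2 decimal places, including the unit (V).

Answer: 3.33 V

Derivation:
Initial: C1(4μF, Q=14μC, V=3.50V), C2(2μF, Q=6μC, V=3.00V)
Op 1: CLOSE 2-1: Q_total=20.00, C_total=6.00, V=3.33; Q2=6.67, Q1=13.33; dissipated=0.167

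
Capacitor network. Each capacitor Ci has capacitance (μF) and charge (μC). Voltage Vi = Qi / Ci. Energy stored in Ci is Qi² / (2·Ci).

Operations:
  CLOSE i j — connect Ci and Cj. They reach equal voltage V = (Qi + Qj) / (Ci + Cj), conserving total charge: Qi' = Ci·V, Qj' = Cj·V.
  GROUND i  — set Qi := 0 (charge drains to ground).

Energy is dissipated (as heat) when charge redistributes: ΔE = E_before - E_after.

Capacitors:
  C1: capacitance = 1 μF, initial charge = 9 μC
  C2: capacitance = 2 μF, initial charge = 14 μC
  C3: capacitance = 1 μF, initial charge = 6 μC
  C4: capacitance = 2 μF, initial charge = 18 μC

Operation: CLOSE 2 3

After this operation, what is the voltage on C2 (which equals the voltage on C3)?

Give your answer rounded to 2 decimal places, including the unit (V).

Initial: C1(1μF, Q=9μC, V=9.00V), C2(2μF, Q=14μC, V=7.00V), C3(1μF, Q=6μC, V=6.00V), C4(2μF, Q=18μC, V=9.00V)
Op 1: CLOSE 2-3: Q_total=20.00, C_total=3.00, V=6.67; Q2=13.33, Q3=6.67; dissipated=0.333

Answer: 6.67 V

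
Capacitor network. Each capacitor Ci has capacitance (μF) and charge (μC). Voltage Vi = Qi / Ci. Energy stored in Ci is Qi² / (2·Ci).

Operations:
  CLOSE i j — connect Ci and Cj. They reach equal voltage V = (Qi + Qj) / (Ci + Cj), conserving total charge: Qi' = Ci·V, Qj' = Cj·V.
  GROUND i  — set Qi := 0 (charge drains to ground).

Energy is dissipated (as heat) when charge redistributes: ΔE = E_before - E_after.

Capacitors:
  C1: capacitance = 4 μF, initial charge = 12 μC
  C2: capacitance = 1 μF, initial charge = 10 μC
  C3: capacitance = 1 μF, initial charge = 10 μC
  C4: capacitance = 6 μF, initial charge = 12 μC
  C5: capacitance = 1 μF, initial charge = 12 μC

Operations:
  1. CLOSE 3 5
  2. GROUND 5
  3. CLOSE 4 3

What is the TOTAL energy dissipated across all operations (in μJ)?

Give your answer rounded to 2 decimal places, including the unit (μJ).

Initial: C1(4μF, Q=12μC, V=3.00V), C2(1μF, Q=10μC, V=10.00V), C3(1μF, Q=10μC, V=10.00V), C4(6μF, Q=12μC, V=2.00V), C5(1μF, Q=12μC, V=12.00V)
Op 1: CLOSE 3-5: Q_total=22.00, C_total=2.00, V=11.00; Q3=11.00, Q5=11.00; dissipated=1.000
Op 2: GROUND 5: Q5=0; energy lost=60.500
Op 3: CLOSE 4-3: Q_total=23.00, C_total=7.00, V=3.29; Q4=19.71, Q3=3.29; dissipated=34.714
Total dissipated: 96.214 μJ

Answer: 96.21 μJ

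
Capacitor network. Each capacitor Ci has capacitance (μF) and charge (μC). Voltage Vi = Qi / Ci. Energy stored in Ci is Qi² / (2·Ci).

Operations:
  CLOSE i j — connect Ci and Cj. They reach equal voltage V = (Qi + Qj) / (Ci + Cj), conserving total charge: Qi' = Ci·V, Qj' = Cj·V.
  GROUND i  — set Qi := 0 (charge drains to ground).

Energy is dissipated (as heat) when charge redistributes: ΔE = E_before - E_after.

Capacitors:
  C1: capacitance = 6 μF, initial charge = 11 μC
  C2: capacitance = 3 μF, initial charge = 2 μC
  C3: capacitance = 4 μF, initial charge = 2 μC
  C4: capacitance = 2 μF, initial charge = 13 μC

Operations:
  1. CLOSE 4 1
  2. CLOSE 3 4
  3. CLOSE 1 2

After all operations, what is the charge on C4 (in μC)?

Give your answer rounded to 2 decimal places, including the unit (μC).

Initial: C1(6μF, Q=11μC, V=1.83V), C2(3μF, Q=2μC, V=0.67V), C3(4μF, Q=2μC, V=0.50V), C4(2μF, Q=13μC, V=6.50V)
Op 1: CLOSE 4-1: Q_total=24.00, C_total=8.00, V=3.00; Q4=6.00, Q1=18.00; dissipated=16.333
Op 2: CLOSE 3-4: Q_total=8.00, C_total=6.00, V=1.33; Q3=5.33, Q4=2.67; dissipated=4.167
Op 3: CLOSE 1-2: Q_total=20.00, C_total=9.00, V=2.22; Q1=13.33, Q2=6.67; dissipated=5.444
Final charges: Q1=13.33, Q2=6.67, Q3=5.33, Q4=2.67

Answer: 2.67 μC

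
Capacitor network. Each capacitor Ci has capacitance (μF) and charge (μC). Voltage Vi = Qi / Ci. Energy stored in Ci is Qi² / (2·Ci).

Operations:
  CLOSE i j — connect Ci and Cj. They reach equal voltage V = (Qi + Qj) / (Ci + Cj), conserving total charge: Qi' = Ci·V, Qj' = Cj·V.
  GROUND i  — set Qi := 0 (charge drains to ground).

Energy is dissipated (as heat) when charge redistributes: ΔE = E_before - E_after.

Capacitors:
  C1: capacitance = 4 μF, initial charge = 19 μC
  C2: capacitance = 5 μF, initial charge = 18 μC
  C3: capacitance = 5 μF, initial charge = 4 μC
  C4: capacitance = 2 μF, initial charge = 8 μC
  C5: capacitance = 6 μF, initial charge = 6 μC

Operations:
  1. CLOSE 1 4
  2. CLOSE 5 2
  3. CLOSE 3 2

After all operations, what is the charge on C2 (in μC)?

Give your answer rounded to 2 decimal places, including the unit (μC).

Answer: 7.45 μC

Derivation:
Initial: C1(4μF, Q=19μC, V=4.75V), C2(5μF, Q=18μC, V=3.60V), C3(5μF, Q=4μC, V=0.80V), C4(2μF, Q=8μC, V=4.00V), C5(6μF, Q=6μC, V=1.00V)
Op 1: CLOSE 1-4: Q_total=27.00, C_total=6.00, V=4.50; Q1=18.00, Q4=9.00; dissipated=0.375
Op 2: CLOSE 5-2: Q_total=24.00, C_total=11.00, V=2.18; Q5=13.09, Q2=10.91; dissipated=9.218
Op 3: CLOSE 3-2: Q_total=14.91, C_total=10.00, V=1.49; Q3=7.45, Q2=7.45; dissipated=2.387
Final charges: Q1=18.00, Q2=7.45, Q3=7.45, Q4=9.00, Q5=13.09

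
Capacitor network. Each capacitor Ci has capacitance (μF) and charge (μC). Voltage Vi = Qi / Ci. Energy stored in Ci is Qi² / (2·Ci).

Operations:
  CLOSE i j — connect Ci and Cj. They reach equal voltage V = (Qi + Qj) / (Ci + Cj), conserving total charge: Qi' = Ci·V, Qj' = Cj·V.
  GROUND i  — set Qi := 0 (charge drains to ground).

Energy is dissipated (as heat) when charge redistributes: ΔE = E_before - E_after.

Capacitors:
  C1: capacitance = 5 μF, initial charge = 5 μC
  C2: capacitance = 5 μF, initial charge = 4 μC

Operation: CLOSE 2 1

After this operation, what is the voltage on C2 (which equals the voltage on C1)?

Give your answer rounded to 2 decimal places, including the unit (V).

Initial: C1(5μF, Q=5μC, V=1.00V), C2(5μF, Q=4μC, V=0.80V)
Op 1: CLOSE 2-1: Q_total=9.00, C_total=10.00, V=0.90; Q2=4.50, Q1=4.50; dissipated=0.050

Answer: 0.90 V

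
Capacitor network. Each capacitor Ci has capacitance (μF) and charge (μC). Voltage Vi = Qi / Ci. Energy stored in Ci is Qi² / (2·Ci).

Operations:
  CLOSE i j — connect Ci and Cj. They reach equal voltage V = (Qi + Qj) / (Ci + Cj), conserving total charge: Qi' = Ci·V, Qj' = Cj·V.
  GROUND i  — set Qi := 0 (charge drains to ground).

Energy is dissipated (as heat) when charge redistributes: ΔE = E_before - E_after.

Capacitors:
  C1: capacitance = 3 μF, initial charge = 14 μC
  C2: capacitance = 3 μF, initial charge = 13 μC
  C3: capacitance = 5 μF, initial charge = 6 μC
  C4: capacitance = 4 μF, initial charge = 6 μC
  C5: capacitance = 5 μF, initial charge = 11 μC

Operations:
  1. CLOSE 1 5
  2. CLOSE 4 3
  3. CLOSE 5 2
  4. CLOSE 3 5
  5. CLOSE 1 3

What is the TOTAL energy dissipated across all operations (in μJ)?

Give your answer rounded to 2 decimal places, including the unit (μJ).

Answer: 13.89 μJ

Derivation:
Initial: C1(3μF, Q=14μC, V=4.67V), C2(3μF, Q=13μC, V=4.33V), C3(5μF, Q=6μC, V=1.20V), C4(4μF, Q=6μC, V=1.50V), C5(5μF, Q=11μC, V=2.20V)
Op 1: CLOSE 1-5: Q_total=25.00, C_total=8.00, V=3.12; Q1=9.38, Q5=15.62; dissipated=5.704
Op 2: CLOSE 4-3: Q_total=12.00, C_total=9.00, V=1.33; Q4=5.33, Q3=6.67; dissipated=0.100
Op 3: CLOSE 5-2: Q_total=28.62, C_total=8.00, V=3.58; Q5=17.89, Q2=10.73; dissipated=1.369
Op 4: CLOSE 3-5: Q_total=24.56, C_total=10.00, V=2.46; Q3=12.28, Q5=12.28; dissipated=6.299
Op 5: CLOSE 1-3: Q_total=21.65, C_total=8.00, V=2.71; Q1=8.12, Q3=13.53; dissipated=0.420
Total dissipated: 13.892 μJ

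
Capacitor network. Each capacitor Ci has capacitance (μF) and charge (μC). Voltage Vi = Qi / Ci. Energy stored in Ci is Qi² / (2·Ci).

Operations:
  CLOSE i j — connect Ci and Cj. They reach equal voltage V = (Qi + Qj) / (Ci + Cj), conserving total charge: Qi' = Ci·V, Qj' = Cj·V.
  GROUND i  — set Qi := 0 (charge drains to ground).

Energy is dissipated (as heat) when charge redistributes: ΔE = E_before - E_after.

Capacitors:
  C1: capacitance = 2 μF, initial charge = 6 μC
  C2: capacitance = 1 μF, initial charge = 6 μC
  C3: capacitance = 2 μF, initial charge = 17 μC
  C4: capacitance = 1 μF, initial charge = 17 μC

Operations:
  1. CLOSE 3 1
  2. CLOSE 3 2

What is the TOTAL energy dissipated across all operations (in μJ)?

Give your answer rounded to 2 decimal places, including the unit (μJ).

Answer: 15.15 μJ

Derivation:
Initial: C1(2μF, Q=6μC, V=3.00V), C2(1μF, Q=6μC, V=6.00V), C3(2μF, Q=17μC, V=8.50V), C4(1μF, Q=17μC, V=17.00V)
Op 1: CLOSE 3-1: Q_total=23.00, C_total=4.00, V=5.75; Q3=11.50, Q1=11.50; dissipated=15.125
Op 2: CLOSE 3-2: Q_total=17.50, C_total=3.00, V=5.83; Q3=11.67, Q2=5.83; dissipated=0.021
Total dissipated: 15.146 μJ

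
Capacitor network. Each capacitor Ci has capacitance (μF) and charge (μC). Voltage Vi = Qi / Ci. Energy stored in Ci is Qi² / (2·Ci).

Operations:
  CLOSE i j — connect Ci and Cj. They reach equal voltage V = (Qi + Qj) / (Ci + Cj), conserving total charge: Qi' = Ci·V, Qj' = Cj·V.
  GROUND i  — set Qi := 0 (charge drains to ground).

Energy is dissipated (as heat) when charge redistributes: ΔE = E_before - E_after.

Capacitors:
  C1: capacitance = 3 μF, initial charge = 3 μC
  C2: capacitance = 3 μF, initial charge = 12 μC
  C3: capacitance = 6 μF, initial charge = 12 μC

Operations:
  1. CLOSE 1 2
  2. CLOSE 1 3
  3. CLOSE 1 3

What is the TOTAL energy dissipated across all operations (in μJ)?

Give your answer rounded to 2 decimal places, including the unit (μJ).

Answer: 7.00 μJ

Derivation:
Initial: C1(3μF, Q=3μC, V=1.00V), C2(3μF, Q=12μC, V=4.00V), C3(6μF, Q=12μC, V=2.00V)
Op 1: CLOSE 1-2: Q_total=15.00, C_total=6.00, V=2.50; Q1=7.50, Q2=7.50; dissipated=6.750
Op 2: CLOSE 1-3: Q_total=19.50, C_total=9.00, V=2.17; Q1=6.50, Q3=13.00; dissipated=0.250
Op 3: CLOSE 1-3: Q_total=19.50, C_total=9.00, V=2.17; Q1=6.50, Q3=13.00; dissipated=0.000
Total dissipated: 7.000 μJ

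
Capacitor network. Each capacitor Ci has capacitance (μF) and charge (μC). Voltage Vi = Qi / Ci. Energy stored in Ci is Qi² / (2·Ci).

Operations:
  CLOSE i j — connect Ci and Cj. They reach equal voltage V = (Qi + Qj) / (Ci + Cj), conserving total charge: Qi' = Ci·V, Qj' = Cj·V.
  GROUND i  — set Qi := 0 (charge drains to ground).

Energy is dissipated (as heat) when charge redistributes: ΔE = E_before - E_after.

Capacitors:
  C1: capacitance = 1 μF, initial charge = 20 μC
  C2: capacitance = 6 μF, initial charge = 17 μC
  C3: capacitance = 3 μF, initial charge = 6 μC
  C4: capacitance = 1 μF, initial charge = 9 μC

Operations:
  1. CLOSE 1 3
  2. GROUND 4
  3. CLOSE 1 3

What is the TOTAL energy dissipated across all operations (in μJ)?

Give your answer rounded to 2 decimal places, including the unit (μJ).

Initial: C1(1μF, Q=20μC, V=20.00V), C2(6μF, Q=17μC, V=2.83V), C3(3μF, Q=6μC, V=2.00V), C4(1μF, Q=9μC, V=9.00V)
Op 1: CLOSE 1-3: Q_total=26.00, C_total=4.00, V=6.50; Q1=6.50, Q3=19.50; dissipated=121.500
Op 2: GROUND 4: Q4=0; energy lost=40.500
Op 3: CLOSE 1-3: Q_total=26.00, C_total=4.00, V=6.50; Q1=6.50, Q3=19.50; dissipated=0.000
Total dissipated: 162.000 μJ

Answer: 162.00 μJ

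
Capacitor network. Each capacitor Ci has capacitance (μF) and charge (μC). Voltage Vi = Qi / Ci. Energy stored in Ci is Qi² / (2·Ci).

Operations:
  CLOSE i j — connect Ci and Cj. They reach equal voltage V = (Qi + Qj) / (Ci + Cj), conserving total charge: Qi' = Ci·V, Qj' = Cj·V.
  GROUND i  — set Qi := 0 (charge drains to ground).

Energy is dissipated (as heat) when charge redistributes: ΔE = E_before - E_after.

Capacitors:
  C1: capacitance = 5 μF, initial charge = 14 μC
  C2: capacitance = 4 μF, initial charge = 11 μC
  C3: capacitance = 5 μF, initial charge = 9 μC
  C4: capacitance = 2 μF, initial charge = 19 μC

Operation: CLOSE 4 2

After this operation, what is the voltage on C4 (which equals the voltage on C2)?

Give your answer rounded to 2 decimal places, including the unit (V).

Initial: C1(5μF, Q=14μC, V=2.80V), C2(4μF, Q=11μC, V=2.75V), C3(5μF, Q=9μC, V=1.80V), C4(2μF, Q=19μC, V=9.50V)
Op 1: CLOSE 4-2: Q_total=30.00, C_total=6.00, V=5.00; Q4=10.00, Q2=20.00; dissipated=30.375

Answer: 5.00 V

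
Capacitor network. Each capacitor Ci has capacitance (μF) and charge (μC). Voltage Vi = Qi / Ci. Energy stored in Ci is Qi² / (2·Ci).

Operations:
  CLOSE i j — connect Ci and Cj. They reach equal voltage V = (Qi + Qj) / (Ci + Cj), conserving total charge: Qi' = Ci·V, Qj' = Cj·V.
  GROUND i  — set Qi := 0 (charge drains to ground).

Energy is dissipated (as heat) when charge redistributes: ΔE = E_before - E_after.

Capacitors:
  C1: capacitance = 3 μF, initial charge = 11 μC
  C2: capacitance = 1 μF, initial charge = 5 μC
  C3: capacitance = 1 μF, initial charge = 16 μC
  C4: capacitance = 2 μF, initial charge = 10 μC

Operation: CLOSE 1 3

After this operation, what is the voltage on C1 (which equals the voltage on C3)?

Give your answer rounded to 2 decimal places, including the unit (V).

Initial: C1(3μF, Q=11μC, V=3.67V), C2(1μF, Q=5μC, V=5.00V), C3(1μF, Q=16μC, V=16.00V), C4(2μF, Q=10μC, V=5.00V)
Op 1: CLOSE 1-3: Q_total=27.00, C_total=4.00, V=6.75; Q1=20.25, Q3=6.75; dissipated=57.042

Answer: 6.75 V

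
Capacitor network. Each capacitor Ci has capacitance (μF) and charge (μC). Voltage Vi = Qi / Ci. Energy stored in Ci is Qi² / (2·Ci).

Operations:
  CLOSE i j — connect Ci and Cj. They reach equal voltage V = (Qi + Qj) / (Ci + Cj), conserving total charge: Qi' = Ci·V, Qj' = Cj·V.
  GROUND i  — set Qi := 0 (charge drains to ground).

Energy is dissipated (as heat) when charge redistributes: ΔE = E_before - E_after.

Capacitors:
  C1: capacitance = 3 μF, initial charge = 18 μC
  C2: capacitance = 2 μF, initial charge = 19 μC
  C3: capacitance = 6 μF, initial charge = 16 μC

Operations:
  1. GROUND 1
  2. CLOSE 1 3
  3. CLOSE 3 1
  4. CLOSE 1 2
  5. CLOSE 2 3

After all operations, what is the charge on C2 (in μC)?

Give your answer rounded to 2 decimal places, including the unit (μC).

Initial: C1(3μF, Q=18μC, V=6.00V), C2(2μF, Q=19μC, V=9.50V), C3(6μF, Q=16μC, V=2.67V)
Op 1: GROUND 1: Q1=0; energy lost=54.000
Op 2: CLOSE 1-3: Q_total=16.00, C_total=9.00, V=1.78; Q1=5.33, Q3=10.67; dissipated=7.111
Op 3: CLOSE 3-1: Q_total=16.00, C_total=9.00, V=1.78; Q3=10.67, Q1=5.33; dissipated=0.000
Op 4: CLOSE 1-2: Q_total=24.33, C_total=5.00, V=4.87; Q1=14.60, Q2=9.73; dissipated=35.780
Op 5: CLOSE 2-3: Q_total=20.40, C_total=8.00, V=2.55; Q2=5.10, Q3=15.30; dissipated=7.156
Final charges: Q1=14.60, Q2=5.10, Q3=15.30

Answer: 5.10 μC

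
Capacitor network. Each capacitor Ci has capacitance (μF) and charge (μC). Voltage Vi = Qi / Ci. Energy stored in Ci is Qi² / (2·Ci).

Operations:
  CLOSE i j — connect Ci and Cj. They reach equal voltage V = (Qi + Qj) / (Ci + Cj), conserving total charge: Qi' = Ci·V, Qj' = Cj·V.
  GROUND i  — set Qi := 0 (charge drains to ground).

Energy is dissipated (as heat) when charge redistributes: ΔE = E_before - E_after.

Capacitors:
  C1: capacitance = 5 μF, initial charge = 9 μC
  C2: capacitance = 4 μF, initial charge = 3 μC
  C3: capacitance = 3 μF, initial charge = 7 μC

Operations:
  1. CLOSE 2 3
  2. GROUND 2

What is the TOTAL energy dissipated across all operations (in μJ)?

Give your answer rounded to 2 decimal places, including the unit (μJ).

Initial: C1(5μF, Q=9μC, V=1.80V), C2(4μF, Q=3μC, V=0.75V), C3(3μF, Q=7μC, V=2.33V)
Op 1: CLOSE 2-3: Q_total=10.00, C_total=7.00, V=1.43; Q2=5.71, Q3=4.29; dissipated=2.149
Op 2: GROUND 2: Q2=0; energy lost=4.082
Total dissipated: 6.230 μJ

Answer: 6.23 μJ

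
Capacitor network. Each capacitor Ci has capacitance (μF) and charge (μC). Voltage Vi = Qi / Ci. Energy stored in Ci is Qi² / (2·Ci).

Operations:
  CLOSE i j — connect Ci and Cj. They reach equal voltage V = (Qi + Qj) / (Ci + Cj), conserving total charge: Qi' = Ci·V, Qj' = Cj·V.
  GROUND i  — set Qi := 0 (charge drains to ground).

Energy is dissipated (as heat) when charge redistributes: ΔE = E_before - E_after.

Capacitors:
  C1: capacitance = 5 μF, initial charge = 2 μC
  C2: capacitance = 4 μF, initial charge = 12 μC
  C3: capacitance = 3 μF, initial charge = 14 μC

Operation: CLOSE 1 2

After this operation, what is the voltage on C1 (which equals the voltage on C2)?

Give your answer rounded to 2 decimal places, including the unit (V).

Initial: C1(5μF, Q=2μC, V=0.40V), C2(4μF, Q=12μC, V=3.00V), C3(3μF, Q=14μC, V=4.67V)
Op 1: CLOSE 1-2: Q_total=14.00, C_total=9.00, V=1.56; Q1=7.78, Q2=6.22; dissipated=7.511

Answer: 1.56 V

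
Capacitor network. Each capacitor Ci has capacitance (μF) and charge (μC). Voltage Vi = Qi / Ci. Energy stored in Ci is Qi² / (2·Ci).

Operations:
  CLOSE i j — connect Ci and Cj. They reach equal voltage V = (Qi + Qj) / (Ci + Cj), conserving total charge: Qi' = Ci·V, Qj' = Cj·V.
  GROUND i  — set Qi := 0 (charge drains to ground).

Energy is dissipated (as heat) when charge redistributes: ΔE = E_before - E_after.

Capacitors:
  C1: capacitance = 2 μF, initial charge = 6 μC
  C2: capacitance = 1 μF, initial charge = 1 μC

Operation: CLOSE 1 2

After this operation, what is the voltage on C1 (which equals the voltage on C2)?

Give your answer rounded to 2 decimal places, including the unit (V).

Answer: 2.33 V

Derivation:
Initial: C1(2μF, Q=6μC, V=3.00V), C2(1μF, Q=1μC, V=1.00V)
Op 1: CLOSE 1-2: Q_total=7.00, C_total=3.00, V=2.33; Q1=4.67, Q2=2.33; dissipated=1.333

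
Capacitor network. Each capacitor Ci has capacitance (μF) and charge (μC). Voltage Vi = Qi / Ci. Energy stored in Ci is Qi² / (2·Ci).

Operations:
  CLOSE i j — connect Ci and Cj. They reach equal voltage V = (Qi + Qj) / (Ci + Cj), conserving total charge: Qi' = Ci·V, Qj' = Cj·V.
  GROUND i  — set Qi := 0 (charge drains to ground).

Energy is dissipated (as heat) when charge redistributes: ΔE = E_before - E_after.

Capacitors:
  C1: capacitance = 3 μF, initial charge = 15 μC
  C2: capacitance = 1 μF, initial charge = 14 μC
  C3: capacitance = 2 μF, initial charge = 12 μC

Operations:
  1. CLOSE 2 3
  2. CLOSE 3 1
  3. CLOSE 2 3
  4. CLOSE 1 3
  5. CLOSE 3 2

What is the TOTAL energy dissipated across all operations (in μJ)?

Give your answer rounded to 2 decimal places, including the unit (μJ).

Initial: C1(3μF, Q=15μC, V=5.00V), C2(1μF, Q=14μC, V=14.00V), C3(2μF, Q=12μC, V=6.00V)
Op 1: CLOSE 2-3: Q_total=26.00, C_total=3.00, V=8.67; Q2=8.67, Q3=17.33; dissipated=21.333
Op 2: CLOSE 3-1: Q_total=32.33, C_total=5.00, V=6.47; Q3=12.93, Q1=19.40; dissipated=8.067
Op 3: CLOSE 2-3: Q_total=21.60, C_total=3.00, V=7.20; Q2=7.20, Q3=14.40; dissipated=1.613
Op 4: CLOSE 1-3: Q_total=33.80, C_total=5.00, V=6.76; Q1=20.28, Q3=13.52; dissipated=0.323
Op 5: CLOSE 3-2: Q_total=20.72, C_total=3.00, V=6.91; Q3=13.81, Q2=6.91; dissipated=0.065
Total dissipated: 31.401 μJ

Answer: 31.40 μJ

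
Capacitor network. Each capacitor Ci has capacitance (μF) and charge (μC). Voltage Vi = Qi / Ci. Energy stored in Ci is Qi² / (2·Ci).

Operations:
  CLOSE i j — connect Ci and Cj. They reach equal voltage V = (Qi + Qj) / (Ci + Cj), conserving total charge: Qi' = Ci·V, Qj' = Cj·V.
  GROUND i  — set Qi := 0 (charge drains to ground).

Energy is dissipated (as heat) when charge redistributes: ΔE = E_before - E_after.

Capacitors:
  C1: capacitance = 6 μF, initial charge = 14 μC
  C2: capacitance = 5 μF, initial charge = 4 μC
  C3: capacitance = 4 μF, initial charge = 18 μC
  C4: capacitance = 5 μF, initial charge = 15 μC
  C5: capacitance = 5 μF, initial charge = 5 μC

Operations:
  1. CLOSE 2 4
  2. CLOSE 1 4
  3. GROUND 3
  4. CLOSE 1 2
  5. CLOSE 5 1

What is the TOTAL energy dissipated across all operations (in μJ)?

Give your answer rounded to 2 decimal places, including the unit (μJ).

Initial: C1(6μF, Q=14μC, V=2.33V), C2(5μF, Q=4μC, V=0.80V), C3(4μF, Q=18μC, V=4.50V), C4(5μF, Q=15μC, V=3.00V), C5(5μF, Q=5μC, V=1.00V)
Op 1: CLOSE 2-4: Q_total=19.00, C_total=10.00, V=1.90; Q2=9.50, Q4=9.50; dissipated=6.050
Op 2: CLOSE 1-4: Q_total=23.50, C_total=11.00, V=2.14; Q1=12.82, Q4=10.68; dissipated=0.256
Op 3: GROUND 3: Q3=0; energy lost=40.500
Op 4: CLOSE 1-2: Q_total=22.32, C_total=11.00, V=2.03; Q1=12.17, Q2=10.14; dissipated=0.076
Op 5: CLOSE 5-1: Q_total=17.17, C_total=11.00, V=1.56; Q5=7.81, Q1=9.37; dissipated=1.444
Total dissipated: 48.326 μJ

Answer: 48.33 μJ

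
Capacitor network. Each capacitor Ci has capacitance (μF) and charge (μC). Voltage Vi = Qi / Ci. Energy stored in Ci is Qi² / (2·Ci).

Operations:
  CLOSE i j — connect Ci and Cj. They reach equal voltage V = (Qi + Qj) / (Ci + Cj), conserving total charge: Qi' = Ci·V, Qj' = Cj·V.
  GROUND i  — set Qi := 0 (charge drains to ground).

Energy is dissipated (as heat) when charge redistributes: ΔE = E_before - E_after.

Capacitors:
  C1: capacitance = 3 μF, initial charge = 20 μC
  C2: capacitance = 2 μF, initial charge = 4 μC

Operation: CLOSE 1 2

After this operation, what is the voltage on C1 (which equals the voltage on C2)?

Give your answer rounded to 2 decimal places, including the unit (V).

Answer: 4.80 V

Derivation:
Initial: C1(3μF, Q=20μC, V=6.67V), C2(2μF, Q=4μC, V=2.00V)
Op 1: CLOSE 1-2: Q_total=24.00, C_total=5.00, V=4.80; Q1=14.40, Q2=9.60; dissipated=13.067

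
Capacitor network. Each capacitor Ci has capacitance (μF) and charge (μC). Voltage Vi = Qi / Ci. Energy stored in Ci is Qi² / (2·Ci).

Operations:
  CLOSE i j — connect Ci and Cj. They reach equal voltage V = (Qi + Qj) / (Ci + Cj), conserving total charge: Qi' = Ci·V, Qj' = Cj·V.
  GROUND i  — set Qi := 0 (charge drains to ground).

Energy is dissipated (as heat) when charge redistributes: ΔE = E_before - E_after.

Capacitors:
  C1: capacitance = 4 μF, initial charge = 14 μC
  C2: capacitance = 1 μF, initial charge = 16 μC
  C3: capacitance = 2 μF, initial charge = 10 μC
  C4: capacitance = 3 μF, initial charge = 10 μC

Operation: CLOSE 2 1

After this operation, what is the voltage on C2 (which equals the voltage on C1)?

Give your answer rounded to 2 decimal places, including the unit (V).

Initial: C1(4μF, Q=14μC, V=3.50V), C2(1μF, Q=16μC, V=16.00V), C3(2μF, Q=10μC, V=5.00V), C4(3μF, Q=10μC, V=3.33V)
Op 1: CLOSE 2-1: Q_total=30.00, C_total=5.00, V=6.00; Q2=6.00, Q1=24.00; dissipated=62.500

Answer: 6.00 V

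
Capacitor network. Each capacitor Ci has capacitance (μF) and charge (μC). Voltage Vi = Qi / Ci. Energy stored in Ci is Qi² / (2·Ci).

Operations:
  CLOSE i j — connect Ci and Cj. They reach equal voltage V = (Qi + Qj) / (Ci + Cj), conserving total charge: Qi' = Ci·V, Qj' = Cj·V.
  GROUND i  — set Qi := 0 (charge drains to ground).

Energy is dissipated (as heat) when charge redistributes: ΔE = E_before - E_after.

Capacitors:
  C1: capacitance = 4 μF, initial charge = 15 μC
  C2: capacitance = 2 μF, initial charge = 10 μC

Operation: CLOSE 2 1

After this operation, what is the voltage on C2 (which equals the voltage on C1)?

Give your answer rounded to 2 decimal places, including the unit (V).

Answer: 4.17 V

Derivation:
Initial: C1(4μF, Q=15μC, V=3.75V), C2(2μF, Q=10μC, V=5.00V)
Op 1: CLOSE 2-1: Q_total=25.00, C_total=6.00, V=4.17; Q2=8.33, Q1=16.67; dissipated=1.042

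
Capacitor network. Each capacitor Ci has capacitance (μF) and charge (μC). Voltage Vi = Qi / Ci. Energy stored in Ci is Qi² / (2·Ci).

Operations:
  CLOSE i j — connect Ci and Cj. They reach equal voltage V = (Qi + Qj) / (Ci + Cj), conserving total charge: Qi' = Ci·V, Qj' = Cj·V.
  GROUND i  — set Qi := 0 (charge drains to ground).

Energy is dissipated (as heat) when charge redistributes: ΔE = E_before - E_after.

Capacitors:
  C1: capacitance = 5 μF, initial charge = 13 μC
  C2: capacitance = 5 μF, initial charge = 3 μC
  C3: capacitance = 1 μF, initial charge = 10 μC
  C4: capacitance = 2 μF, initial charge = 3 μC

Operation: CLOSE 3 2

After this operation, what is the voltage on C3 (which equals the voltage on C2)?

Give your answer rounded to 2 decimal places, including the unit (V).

Answer: 2.17 V

Derivation:
Initial: C1(5μF, Q=13μC, V=2.60V), C2(5μF, Q=3μC, V=0.60V), C3(1μF, Q=10μC, V=10.00V), C4(2μF, Q=3μC, V=1.50V)
Op 1: CLOSE 3-2: Q_total=13.00, C_total=6.00, V=2.17; Q3=2.17, Q2=10.83; dissipated=36.817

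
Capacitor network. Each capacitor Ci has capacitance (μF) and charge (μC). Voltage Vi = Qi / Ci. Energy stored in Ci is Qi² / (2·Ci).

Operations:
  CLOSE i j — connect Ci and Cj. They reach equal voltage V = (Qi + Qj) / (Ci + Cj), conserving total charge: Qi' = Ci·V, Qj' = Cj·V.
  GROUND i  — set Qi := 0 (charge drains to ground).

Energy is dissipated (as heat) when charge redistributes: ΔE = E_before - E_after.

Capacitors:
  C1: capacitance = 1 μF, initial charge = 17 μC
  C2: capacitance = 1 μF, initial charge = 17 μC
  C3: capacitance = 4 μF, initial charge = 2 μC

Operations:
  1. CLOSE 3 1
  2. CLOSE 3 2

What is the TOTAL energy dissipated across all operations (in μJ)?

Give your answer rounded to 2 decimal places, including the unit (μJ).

Answer: 178.60 μJ

Derivation:
Initial: C1(1μF, Q=17μC, V=17.00V), C2(1μF, Q=17μC, V=17.00V), C3(4μF, Q=2μC, V=0.50V)
Op 1: CLOSE 3-1: Q_total=19.00, C_total=5.00, V=3.80; Q3=15.20, Q1=3.80; dissipated=108.900
Op 2: CLOSE 3-2: Q_total=32.20, C_total=5.00, V=6.44; Q3=25.76, Q2=6.44; dissipated=69.696
Total dissipated: 178.596 μJ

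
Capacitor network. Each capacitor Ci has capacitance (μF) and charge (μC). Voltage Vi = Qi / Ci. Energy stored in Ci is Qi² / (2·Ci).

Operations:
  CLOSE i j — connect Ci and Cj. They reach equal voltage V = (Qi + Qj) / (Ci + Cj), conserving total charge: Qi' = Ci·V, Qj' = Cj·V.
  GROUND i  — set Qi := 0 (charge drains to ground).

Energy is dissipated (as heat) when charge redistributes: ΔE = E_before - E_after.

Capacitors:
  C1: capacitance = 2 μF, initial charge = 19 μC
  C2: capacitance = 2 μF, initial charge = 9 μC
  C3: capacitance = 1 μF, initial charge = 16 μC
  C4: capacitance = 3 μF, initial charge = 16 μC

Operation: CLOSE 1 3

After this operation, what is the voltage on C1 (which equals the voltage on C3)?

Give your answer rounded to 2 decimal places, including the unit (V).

Answer: 11.67 V

Derivation:
Initial: C1(2μF, Q=19μC, V=9.50V), C2(2μF, Q=9μC, V=4.50V), C3(1μF, Q=16μC, V=16.00V), C4(3μF, Q=16μC, V=5.33V)
Op 1: CLOSE 1-3: Q_total=35.00, C_total=3.00, V=11.67; Q1=23.33, Q3=11.67; dissipated=14.083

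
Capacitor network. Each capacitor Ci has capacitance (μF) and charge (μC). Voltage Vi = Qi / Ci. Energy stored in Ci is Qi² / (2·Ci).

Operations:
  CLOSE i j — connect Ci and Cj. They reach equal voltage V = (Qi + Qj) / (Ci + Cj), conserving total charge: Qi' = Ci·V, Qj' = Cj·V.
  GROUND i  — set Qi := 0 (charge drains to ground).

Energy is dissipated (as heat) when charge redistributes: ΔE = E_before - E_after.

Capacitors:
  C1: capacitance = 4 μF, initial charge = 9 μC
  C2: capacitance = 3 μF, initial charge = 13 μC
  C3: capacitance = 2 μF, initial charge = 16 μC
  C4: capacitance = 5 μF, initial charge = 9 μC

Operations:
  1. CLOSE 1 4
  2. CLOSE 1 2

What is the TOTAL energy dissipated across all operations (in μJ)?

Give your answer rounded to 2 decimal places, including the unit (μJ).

Answer: 4.89 μJ

Derivation:
Initial: C1(4μF, Q=9μC, V=2.25V), C2(3μF, Q=13μC, V=4.33V), C3(2μF, Q=16μC, V=8.00V), C4(5μF, Q=9μC, V=1.80V)
Op 1: CLOSE 1-4: Q_total=18.00, C_total=9.00, V=2.00; Q1=8.00, Q4=10.00; dissipated=0.225
Op 2: CLOSE 1-2: Q_total=21.00, C_total=7.00, V=3.00; Q1=12.00, Q2=9.00; dissipated=4.667
Total dissipated: 4.892 μJ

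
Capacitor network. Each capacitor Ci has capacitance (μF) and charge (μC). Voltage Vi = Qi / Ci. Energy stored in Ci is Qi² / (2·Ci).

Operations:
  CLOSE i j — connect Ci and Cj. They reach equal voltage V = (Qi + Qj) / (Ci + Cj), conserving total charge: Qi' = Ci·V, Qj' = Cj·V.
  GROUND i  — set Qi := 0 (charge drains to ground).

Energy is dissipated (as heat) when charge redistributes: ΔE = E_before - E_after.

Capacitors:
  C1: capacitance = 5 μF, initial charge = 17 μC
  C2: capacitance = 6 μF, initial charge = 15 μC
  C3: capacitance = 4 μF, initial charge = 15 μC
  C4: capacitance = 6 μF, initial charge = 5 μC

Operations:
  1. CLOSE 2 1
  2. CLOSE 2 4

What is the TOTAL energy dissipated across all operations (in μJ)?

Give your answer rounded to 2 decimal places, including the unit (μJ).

Answer: 7.57 μJ

Derivation:
Initial: C1(5μF, Q=17μC, V=3.40V), C2(6μF, Q=15μC, V=2.50V), C3(4μF, Q=15μC, V=3.75V), C4(6μF, Q=5μC, V=0.83V)
Op 1: CLOSE 2-1: Q_total=32.00, C_total=11.00, V=2.91; Q2=17.45, Q1=14.55; dissipated=1.105
Op 2: CLOSE 2-4: Q_total=22.45, C_total=12.00, V=1.87; Q2=11.23, Q4=11.23; dissipated=6.463
Total dissipated: 7.568 μJ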